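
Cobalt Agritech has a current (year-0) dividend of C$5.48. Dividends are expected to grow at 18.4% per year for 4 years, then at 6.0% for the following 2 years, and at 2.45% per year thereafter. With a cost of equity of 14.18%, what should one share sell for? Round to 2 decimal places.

Three-stage DDM. Project D₁…D_6; terminal Gordon value at t=6 with g = 0.0245; discount at r = 0.1418.
D_1 = 6.4883
D_2 = 7.6822
D_3 = 9.0957
D_4 = 10.7693
D_5 = 11.4155
D_6 = 12.1004
TV_6 = 12.3968/(0.1418−0.0245) = 105.6849
P₀ = Σ Dₜ/(1+r)ᵗ + TV_6/(1+r)^6 = 83.0597

C$83.06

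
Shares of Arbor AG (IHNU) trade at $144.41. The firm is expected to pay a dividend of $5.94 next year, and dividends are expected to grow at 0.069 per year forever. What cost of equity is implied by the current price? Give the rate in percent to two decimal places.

11.01%

Rearranging the constant-growth DDM: r = D₁/P₀ + g.
r = 5.9400 / 144.41 + 0.069 = 0.04113 + 0.069 = 0.11013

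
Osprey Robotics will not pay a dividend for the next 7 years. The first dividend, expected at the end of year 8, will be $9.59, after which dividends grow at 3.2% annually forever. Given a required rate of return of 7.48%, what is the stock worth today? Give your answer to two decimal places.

Deferred-dividend DDM. At t=7 the remaining stream is a growing perpetuity with first payment D_8 = 9.59.
V_7 = D_8/(r−g) = 9.59/(0.0748−0.032) = 224.0654
P₀ = V_7/(1+r)^7 = 224.0654/(1+0.0748)^7 = 135.2325

$135.23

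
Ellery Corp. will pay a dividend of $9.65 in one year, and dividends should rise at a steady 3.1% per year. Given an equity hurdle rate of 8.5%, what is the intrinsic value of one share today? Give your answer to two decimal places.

$178.70

Gordon growth model: P₀ = D₁/(r − g), with D₁ = 9.65 given directly.
P₀ = 9.6500 / (0.085 − 0.031) = 9.6500 / 0.054 = 178.7037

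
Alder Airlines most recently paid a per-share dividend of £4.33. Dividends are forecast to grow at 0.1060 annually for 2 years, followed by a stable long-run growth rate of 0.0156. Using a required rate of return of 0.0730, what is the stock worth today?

£90.46

Two-stage DDM. Project D₁…D_2 at 0.106, terminal growth 0.0156, discount at r = 0.073.
D_1 = 4.7890
D_2 = 5.2966
Terminal value at t=2: TV = D_3/(r−g) = 5.3792/(0.073−0.0156) = 93.7150
P₀ = 4.7890/(1+0.073)^1 + 5.2966/(1+0.073)^2 + 93.7150/(1+0.073)^2 = 90.4608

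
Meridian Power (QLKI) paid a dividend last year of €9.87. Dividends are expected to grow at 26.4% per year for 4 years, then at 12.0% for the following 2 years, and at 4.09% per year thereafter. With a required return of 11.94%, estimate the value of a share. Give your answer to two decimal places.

€299.10

Three-stage DDM. Project D₁…D_6; terminal Gordon value at t=6 with g = 0.0409; discount at r = 0.1194.
D_1 = 12.4757
D_2 = 15.7693
D_3 = 19.9323
D_4 = 25.1945
D_5 = 28.2178
D_6 = 31.6040
TV_6 = 32.8966/(0.1194−0.0409) = 419.0645
P₀ = Σ Dₜ/(1+r)ᵗ + TV_6/(1+r)^6 = 299.0982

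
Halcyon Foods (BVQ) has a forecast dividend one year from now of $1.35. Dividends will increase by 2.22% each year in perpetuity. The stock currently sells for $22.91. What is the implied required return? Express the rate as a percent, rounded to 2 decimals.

Rearranging the constant-growth DDM: r = D₁/P₀ + g.
r = 1.3500 / 22.91 + 0.0222 = 0.05893 + 0.0222 = 0.08113

8.11%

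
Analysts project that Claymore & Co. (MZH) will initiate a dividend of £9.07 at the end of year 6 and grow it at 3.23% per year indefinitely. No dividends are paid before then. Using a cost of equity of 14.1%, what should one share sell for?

£43.15

Deferred-dividend DDM. At t=5 the remaining stream is a growing perpetuity with first payment D_6 = 9.07.
V_5 = D_6/(r−g) = 9.07/(0.141−0.0323) = 83.4407
P₀ = V_5/(1+r)^5 = 83.4407/(1+0.141)^5 = 43.1469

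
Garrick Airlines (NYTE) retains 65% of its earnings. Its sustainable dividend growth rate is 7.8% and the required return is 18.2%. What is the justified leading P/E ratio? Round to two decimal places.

3.37

Payout ratio b = 1 − 0.65 = 0.35.
Justified leading P/E = b/(r−g) = 0.35/(0.182−0.078) = 3.3654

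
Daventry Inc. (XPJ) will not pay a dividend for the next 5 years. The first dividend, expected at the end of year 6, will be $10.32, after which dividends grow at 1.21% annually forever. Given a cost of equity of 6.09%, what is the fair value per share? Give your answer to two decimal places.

$157.36

Deferred-dividend DDM. At t=5 the remaining stream is a growing perpetuity with first payment D_6 = 10.32.
V_5 = D_6/(r−g) = 10.32/(0.0609−0.0121) = 211.4754
P₀ = V_5/(1+r)^5 = 211.4754/(1+0.0609)^5 = 157.3576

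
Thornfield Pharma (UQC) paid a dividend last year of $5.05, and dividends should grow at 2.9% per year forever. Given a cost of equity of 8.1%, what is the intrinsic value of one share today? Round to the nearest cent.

Gordon growth model: P₀ = D₁/(r − g). D₁ = 5.05 × (1 + 0.029) = 5.1964.
P₀ = 5.1964 / (0.081 − 0.029) = 5.1964 / 0.052 = 99.9317

$99.93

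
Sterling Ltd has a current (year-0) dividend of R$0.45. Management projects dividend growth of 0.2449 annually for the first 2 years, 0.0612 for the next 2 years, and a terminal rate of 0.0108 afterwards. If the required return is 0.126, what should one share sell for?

Three-stage DDM. Project D₁…D_4; terminal Gordon value at t=4 with g = 0.0108; discount at r = 0.126.
D_1 = 0.5602
D_2 = 0.6974
D_3 = 0.7401
D_4 = 0.7854
TV_4 = 0.7939/(0.126−0.0108) = 6.8911
P₀ = Σ Dₜ/(1+r)ᵗ + TV_4/(1+r)^4 = 6.3414

R$6.34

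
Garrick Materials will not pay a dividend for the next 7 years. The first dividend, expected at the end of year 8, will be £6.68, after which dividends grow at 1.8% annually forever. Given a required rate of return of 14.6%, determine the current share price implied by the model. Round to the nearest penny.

£20.10

Deferred-dividend DDM. At t=7 the remaining stream is a growing perpetuity with first payment D_8 = 6.68.
V_7 = D_8/(r−g) = 6.68/(0.146−0.018) = 52.1875
P₀ = V_7/(1+r)^7 = 52.1875/(1+0.146)^7 = 20.1036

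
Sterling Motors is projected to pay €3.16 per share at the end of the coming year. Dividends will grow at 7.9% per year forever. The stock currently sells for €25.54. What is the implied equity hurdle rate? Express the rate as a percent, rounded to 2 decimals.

20.27%

Rearranging the constant-growth DDM: r = D₁/P₀ + g.
r = 3.1600 / 25.54 + 0.079 = 0.12373 + 0.079 = 0.20273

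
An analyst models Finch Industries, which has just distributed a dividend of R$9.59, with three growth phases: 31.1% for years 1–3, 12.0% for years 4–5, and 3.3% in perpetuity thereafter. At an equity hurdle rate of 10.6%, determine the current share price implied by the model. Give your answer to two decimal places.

R$305.14

Three-stage DDM. Project D₁…D_5; terminal Gordon value at t=5 with g = 0.033; discount at r = 0.106.
D_1 = 12.5725
D_2 = 16.4825
D_3 = 21.6086
D_4 = 24.2016
D_5 = 27.1058
TV_5 = 28.0003/(0.106−0.033) = 383.5661
P₀ = Σ Dₜ/(1+r)ᵗ + TV_5/(1+r)^5 = 305.1413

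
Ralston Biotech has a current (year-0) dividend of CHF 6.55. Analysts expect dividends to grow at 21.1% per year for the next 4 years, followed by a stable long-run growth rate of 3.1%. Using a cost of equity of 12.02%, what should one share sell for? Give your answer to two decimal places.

Two-stage DDM. Project D₁…D_4 at 0.211, terminal growth 0.031, discount at r = 0.1202.
D_1 = 7.9321
D_2 = 9.6057
D_3 = 11.6325
D_4 = 14.0870
Terminal value at t=4: TV = D_5/(r−g) = 14.5237/(0.1202−0.031) = 162.8215
P₀ = 7.9321/(1+0.1202)^1 + 9.6057/(1+0.1202)^2 + 11.6325/(1+0.1202)^3 + 14.0870/(1+0.1202)^4 + 162.8215/(1+0.1202)^4 = 135.3594

CHF 135.36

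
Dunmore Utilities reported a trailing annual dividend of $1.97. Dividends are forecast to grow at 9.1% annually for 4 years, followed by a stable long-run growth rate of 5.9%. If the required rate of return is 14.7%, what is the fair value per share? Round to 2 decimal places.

Two-stage DDM. Project D₁…D_4 at 0.091, terminal growth 0.059, discount at r = 0.147.
D_1 = 2.1493
D_2 = 2.3449
D_3 = 2.5582
D_4 = 2.7910
Terminal value at t=4: TV = D_5/(r−g) = 2.9557/(0.147−0.059) = 33.5876
P₀ = 2.1493/(1+0.147)^1 + 2.3449/(1+0.147)^2 + 2.5582/(1+0.147)^3 + 2.7910/(1+0.147)^4 + 33.5876/(1+0.147)^4 = 26.3695

$26.37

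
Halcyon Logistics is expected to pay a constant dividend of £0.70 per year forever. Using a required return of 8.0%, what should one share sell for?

Zero-growth DDM (perpetuity): P₀ = D/r = 0.70 / 0.08 = 8.7500

£8.75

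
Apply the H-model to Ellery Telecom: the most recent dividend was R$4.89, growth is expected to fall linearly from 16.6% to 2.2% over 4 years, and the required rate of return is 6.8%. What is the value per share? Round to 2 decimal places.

R$139.26

H-model: P₀ = D₀[(1+g_L) + H(g_S−g_L)]/(r−g_L), with H = 4/2 = 2.
P₀ = 4.89 × [(1+0.022) + 2×(0.166−0.022)] / (0.068−0.022)
   = 4.89 × 1.3100 / 0.046 = 139.2587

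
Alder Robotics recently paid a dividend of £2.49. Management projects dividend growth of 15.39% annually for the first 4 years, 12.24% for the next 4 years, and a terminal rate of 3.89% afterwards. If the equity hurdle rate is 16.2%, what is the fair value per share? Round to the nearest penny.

Three-stage DDM. Project D₁…D_8; terminal Gordon value at t=8 with g = 0.0389; discount at r = 0.162.
D_1 = 2.8732
D_2 = 3.3154
D_3 = 3.8256
D_4 = 4.4144
D_5 = 4.9547
D_6 = 5.5612
D_7 = 6.2419
D_8 = 7.0059
TV_8 = 7.2784/(0.162−0.0389) = 59.1260
P₀ = Σ Dₜ/(1+r)ᵗ + TV_8/(1+r)^8 = 36.4634

£36.46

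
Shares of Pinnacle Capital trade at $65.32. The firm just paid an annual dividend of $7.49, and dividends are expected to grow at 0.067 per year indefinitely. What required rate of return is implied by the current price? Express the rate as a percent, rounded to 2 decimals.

18.93%

Rearranging the constant-growth DDM: r = D₁/P₀ + g.
D₁ = 7.49 × (1 + 0.067) = 7.9918.
r = 7.9918 / 65.32 + 0.067 = 0.12235 + 0.067 = 0.18935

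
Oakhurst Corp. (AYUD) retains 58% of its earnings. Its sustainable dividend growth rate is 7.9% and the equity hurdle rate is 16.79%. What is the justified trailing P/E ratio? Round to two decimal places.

Payout ratio b = 1 − 0.58 = 0.42.
Justified trailing P/E = b(1+g)/(r−g) = 0.42×(1+0.079)/(0.1679−0.079) = 5.0976

5.10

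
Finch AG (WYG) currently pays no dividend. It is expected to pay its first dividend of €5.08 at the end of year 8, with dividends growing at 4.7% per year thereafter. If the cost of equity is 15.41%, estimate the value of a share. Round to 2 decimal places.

€17.39

Deferred-dividend DDM. At t=7 the remaining stream is a growing perpetuity with first payment D_8 = 5.08.
V_7 = D_8/(r−g) = 5.08/(0.1541−0.047) = 47.4323
P₀ = V_7/(1+r)^7 = 47.4323/(1+0.1541)^7 = 17.3928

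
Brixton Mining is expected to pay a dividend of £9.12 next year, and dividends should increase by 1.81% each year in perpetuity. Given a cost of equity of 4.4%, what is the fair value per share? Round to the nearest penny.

Gordon growth model: P₀ = D₁/(r − g), with D₁ = 9.12 given directly.
P₀ = 9.1200 / (0.044 − 0.0181) = 9.1200 / 0.0259 = 352.1236

£352.12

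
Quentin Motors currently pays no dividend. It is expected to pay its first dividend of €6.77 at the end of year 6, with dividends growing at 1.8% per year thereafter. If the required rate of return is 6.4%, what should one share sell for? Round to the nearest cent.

€107.93

Deferred-dividend DDM. At t=5 the remaining stream is a growing perpetuity with first payment D_6 = 6.77.
V_5 = D_6/(r−g) = 6.77/(0.064−0.018) = 147.1739
P₀ = V_5/(1+r)^5 = 147.1739/(1+0.064)^5 = 107.9252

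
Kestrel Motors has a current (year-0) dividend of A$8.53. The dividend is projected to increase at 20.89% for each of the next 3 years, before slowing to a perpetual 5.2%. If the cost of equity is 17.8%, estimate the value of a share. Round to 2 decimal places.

Two-stage DDM. Project D₁…D_3 at 0.2089, terminal growth 0.052, discount at r = 0.178.
D_1 = 10.3119
D_2 = 12.4661
D_3 = 15.0702
Terminal value at t=3: TV = D_4/(r−g) = 15.8539/(0.178−0.052) = 125.8245
P₀ = 10.3119/(1+0.178)^1 + 12.4661/(1+0.178)^2 + 15.0702/(1+0.178)^3 + 125.8245/(1+0.178)^3 = 103.9275

A$103.93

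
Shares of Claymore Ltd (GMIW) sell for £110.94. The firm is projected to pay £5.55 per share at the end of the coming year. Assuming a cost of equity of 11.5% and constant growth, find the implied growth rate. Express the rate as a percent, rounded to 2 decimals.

From P₀ = D₁/(r − g), the implied growth is g = r − D₁/P₀.
g = 0.115 − 5.55/110.94 = 0.115 − 0.05003 = 0.06497

6.50%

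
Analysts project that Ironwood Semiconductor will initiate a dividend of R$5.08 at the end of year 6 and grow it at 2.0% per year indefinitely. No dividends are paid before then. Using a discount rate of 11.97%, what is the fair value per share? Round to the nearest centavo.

Deferred-dividend DDM. At t=5 the remaining stream is a growing perpetuity with first payment D_6 = 5.08.
V_5 = D_6/(r−g) = 5.08/(0.1197−0.02) = 50.9529
P₀ = V_5/(1+r)^5 = 50.9529/(1+0.1197)^5 = 28.9508

R$28.95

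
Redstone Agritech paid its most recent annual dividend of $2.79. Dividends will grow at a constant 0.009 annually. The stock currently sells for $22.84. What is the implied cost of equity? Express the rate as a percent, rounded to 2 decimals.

13.23%

Rearranging the constant-growth DDM: r = D₁/P₀ + g.
D₁ = 2.79 × (1 + 0.009) = 2.8151.
r = 2.8151 / 22.84 + 0.009 = 0.12325 + 0.009 = 0.13225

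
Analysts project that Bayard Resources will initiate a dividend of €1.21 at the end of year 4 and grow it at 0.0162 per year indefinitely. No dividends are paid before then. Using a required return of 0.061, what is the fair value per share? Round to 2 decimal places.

€22.61

Deferred-dividend DDM. At t=3 the remaining stream is a growing perpetuity with first payment D_4 = 1.21.
V_3 = D_4/(r−g) = 1.21/(0.061−0.0162) = 27.0089
P₀ = V_3/(1+r)^3 = 27.0089/(1+0.061)^3 = 22.6132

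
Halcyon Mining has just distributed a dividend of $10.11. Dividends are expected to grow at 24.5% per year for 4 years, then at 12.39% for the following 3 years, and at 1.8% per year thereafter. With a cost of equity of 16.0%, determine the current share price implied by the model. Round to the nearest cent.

Three-stage DDM. Project D₁…D_7; terminal Gordon value at t=7 with g = 0.018; discount at r = 0.16.
D_1 = 12.5869
D_2 = 15.6708
D_3 = 19.5101
D_4 = 24.2901
D_5 = 27.2996
D_6 = 30.6820
D_7 = 34.4835
TV_7 = 35.1042/(0.16−0.018) = 247.2128
P₀ = Σ Dₜ/(1+r)ᵗ + TV_7/(1+r)^7 = 173.6746

$173.67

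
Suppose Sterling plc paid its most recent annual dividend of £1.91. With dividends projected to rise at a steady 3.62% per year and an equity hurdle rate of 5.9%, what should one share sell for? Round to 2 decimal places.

Gordon growth model: P₀ = D₁/(r − g). D₁ = 1.91 × (1 + 0.0362) = 1.9791.
P₀ = 1.9791 / (0.059 − 0.0362) = 1.9791 / 0.0228 = 86.8045

£86.80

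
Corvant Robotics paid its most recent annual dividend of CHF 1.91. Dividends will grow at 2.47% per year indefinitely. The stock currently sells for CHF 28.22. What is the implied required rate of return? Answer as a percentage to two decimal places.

9.41%

Rearranging the constant-growth DDM: r = D₁/P₀ + g.
D₁ = 1.91 × (1 + 0.0247) = 1.9572.
r = 1.9572 / 28.22 + 0.0247 = 0.06935 + 0.0247 = 0.09405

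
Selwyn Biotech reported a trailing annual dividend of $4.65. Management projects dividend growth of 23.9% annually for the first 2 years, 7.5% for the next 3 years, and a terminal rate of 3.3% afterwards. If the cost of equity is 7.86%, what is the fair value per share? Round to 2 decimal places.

$167.37

Three-stage DDM. Project D₁…D_5; terminal Gordon value at t=5 with g = 0.033; discount at r = 0.0786.
D_1 = 5.7614
D_2 = 7.1383
D_3 = 7.6737
D_4 = 8.2492
D_5 = 8.8679
TV_5 = 9.1605/(0.0786−0.033) = 200.8891
P₀ = Σ Dₜ/(1+r)ᵗ + TV_5/(1+r)^5 = 167.3737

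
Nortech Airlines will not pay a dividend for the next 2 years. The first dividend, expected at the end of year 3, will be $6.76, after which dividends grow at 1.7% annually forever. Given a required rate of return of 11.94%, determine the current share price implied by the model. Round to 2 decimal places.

Deferred-dividend DDM. At t=2 the remaining stream is a growing perpetuity with first payment D_3 = 6.76.
V_2 = D_3/(r−g) = 6.76/(0.1194−0.017) = 66.0156
P₀ = V_2/(1+r)^2 = 66.0156/(1+0.1194)^2 = 52.6837

$52.68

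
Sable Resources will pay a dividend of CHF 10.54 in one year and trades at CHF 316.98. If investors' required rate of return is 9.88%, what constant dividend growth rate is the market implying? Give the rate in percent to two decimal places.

6.55%

From P₀ = D₁/(r − g), the implied growth is g = r − D₁/P₀.
g = 0.0988 − 10.54/316.98 = 0.0988 − 0.03325 = 0.06555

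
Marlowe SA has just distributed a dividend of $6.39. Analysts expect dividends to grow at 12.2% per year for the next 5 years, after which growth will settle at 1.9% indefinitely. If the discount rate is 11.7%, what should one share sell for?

$100.33

Two-stage DDM. Project D₁…D_5 at 0.122, terminal growth 0.019, discount at r = 0.117.
D_1 = 7.1696
D_2 = 8.0443
D_3 = 9.0257
D_4 = 10.1268
D_5 = 11.3623
Terminal value at t=5: TV = D_6/(r−g) = 11.5782/(0.117−0.019) = 118.1444
P₀ = 7.1696/(1+0.117)^1 + 8.0443/(1+0.117)^2 + 9.0257/(1+0.117)^3 + 10.1268/(1+0.117)^4 + 11.3623/(1+0.117)^5 + 118.1444/(1+0.117)^5 = 100.3250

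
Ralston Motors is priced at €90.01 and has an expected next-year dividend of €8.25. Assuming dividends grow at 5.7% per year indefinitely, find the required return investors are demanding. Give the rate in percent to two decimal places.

14.87%

Rearranging the constant-growth DDM: r = D₁/P₀ + g.
r = 8.2500 / 90.01 + 0.057 = 0.09166 + 0.057 = 0.14866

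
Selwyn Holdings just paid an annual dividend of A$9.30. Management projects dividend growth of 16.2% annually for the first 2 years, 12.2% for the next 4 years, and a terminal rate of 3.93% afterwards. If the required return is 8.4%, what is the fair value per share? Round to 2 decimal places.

Three-stage DDM. Project D₁…D_6; terminal Gordon value at t=6 with g = 0.0393; discount at r = 0.084.
D_1 = 10.8066
D_2 = 12.5573
D_3 = 14.0893
D_4 = 15.8081
D_5 = 17.7367
D_6 = 19.9006
TV_6 = 20.6827/(0.084−0.0393) = 462.7006
P₀ = Σ Dₜ/(1+r)ᵗ + TV_6/(1+r)^6 = 352.4651

A$352.47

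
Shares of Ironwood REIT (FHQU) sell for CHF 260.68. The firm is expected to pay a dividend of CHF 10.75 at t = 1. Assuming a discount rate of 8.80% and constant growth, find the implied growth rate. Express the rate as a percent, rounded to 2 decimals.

From P₀ = D₁/(r − g), the implied growth is g = r − D₁/P₀.
g = 0.088 − 10.75/260.68 = 0.088 − 0.04124 = 0.04676

4.68%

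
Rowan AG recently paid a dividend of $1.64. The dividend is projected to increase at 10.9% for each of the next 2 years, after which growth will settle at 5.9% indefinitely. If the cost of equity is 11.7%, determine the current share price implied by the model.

Two-stage DDM. Project D₁…D_2 at 0.109, terminal growth 0.059, discount at r = 0.117.
D_1 = 1.8188
D_2 = 2.0170
Terminal value at t=2: TV = D_3/(r−g) = 2.1360/(0.117−0.059) = 36.8277
P₀ = 1.8188/(1+0.117)^1 + 2.0170/(1+0.117)^2 + 36.8277/(1+0.117)^2 = 32.7616

$32.76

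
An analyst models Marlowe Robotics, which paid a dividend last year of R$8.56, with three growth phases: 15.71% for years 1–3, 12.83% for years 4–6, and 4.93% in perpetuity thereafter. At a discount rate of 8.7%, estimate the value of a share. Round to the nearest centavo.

Three-stage DDM. Project D₁…D_6; terminal Gordon value at t=6 with g = 0.0493; discount at r = 0.087.
D_1 = 9.9048
D_2 = 11.4608
D_3 = 13.2613
D_4 = 14.9627
D_5 = 16.8825
D_6 = 19.0485
TV_6 = 19.9876/(0.087−0.0493) = 530.1741
P₀ = Σ Dₜ/(1+r)ᵗ + TV_6/(1+r)^6 = 383.9230

R$383.92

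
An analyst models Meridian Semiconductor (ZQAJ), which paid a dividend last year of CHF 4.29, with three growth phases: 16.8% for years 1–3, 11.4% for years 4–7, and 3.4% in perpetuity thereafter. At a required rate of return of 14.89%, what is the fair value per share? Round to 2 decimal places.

Three-stage DDM. Project D₁…D_7; terminal Gordon value at t=7 with g = 0.034; discount at r = 0.1489.
D_1 = 5.0107
D_2 = 5.8525
D_3 = 6.8357
D_4 = 7.6150
D_5 = 8.4831
D_6 = 9.4502
D_7 = 10.5275
TV_7 = 10.8855/(0.1489−0.034) = 94.7386
P₀ = Σ Dₜ/(1+r)ᵗ + TV_7/(1+r)^7 = 65.8597

CHF 65.86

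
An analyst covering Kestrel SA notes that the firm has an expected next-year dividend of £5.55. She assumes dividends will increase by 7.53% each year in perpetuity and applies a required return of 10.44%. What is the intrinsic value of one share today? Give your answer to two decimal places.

Gordon growth model: P₀ = D₁/(r − g), with D₁ = 5.55 given directly.
P₀ = 5.5500 / (0.1044 − 0.0753) = 5.5500 / 0.0291 = 190.7216

£190.72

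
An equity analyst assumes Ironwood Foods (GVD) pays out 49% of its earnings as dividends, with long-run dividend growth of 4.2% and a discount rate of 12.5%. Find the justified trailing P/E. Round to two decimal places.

Justified trailing P/E = b(1+g)/(r−g) = 0.49×(1+0.042)/(0.125−0.042) = 6.1516

6.15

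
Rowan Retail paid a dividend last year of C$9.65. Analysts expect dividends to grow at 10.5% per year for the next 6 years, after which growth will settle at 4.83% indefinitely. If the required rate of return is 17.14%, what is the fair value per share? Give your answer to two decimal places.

C$105.34

Two-stage DDM. Project D₁…D_6 at 0.105, terminal growth 0.0483, discount at r = 0.1714.
D_1 = 10.6632
D_2 = 11.7829
D_3 = 13.0201
D_4 = 14.3872
D_5 = 15.8979
D_6 = 17.5671
Terminal value at t=6: TV = D_7/(r−g) = 18.4156/(0.1714−0.0483) = 149.5989
P₀ = 10.6632/(1+0.1714)^1 + 11.7829/(1+0.1714)^2 + 13.0201/(1+0.1714)^3 + 14.3872/(1+0.1714)^4 + 15.8979/(1+0.1714)^5 + 17.5671/(1+0.1714)^6 + 149.5989/(1+0.1714)^6 = 105.3412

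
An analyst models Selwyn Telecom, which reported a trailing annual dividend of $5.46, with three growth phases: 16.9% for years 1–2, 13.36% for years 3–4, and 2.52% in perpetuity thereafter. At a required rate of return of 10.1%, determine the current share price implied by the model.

$113.07

Three-stage DDM. Project D₁…D_4; terminal Gordon value at t=4 with g = 0.0252; discount at r = 0.101.
D_1 = 6.3827
D_2 = 7.4614
D_3 = 8.4583
D_4 = 9.5883
TV_4 = 9.8299/(0.101−0.0252) = 129.6823
P₀ = Σ Dₜ/(1+r)ᵗ + TV_4/(1+r)^4 = 113.0686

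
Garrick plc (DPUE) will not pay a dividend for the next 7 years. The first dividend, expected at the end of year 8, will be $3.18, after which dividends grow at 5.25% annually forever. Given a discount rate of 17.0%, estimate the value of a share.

Deferred-dividend DDM. At t=7 the remaining stream is a growing perpetuity with first payment D_8 = 3.18.
V_7 = D_8/(r−g) = 3.18/(0.17−0.0525) = 27.0638
P₀ = V_7/(1+r)^7 = 27.0638/(1+0.17)^7 = 9.0175

$9.02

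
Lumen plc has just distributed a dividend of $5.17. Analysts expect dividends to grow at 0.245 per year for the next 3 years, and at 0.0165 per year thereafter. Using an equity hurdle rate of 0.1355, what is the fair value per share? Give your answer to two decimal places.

$76.91

Two-stage DDM. Project D₁…D_3 at 0.245, terminal growth 0.0165, discount at r = 0.1355.
D_1 = 6.4367
D_2 = 8.0136
D_3 = 9.9770
Terminal value at t=3: TV = D_4/(r−g) = 10.1416/(0.1355−0.0165) = 85.2234
P₀ = 6.4367/(1+0.1355)^1 + 8.0136/(1+0.1355)^2 + 9.9770/(1+0.1355)^3 + 85.2234/(1+0.1355)^3 = 76.9083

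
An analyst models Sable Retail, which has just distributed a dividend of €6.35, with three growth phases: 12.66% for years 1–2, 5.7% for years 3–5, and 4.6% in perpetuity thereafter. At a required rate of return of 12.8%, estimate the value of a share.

€95.87

Three-stage DDM. Project D₁…D_5; terminal Gordon value at t=5 with g = 0.046; discount at r = 0.128.
D_1 = 7.1539
D_2 = 8.0596
D_3 = 8.5190
D_4 = 9.0046
D_5 = 9.5178
TV_5 = 9.9557/(0.128−0.046) = 121.4104
P₀ = Σ Dₜ/(1+r)ᵗ + TV_5/(1+r)^5 = 95.8687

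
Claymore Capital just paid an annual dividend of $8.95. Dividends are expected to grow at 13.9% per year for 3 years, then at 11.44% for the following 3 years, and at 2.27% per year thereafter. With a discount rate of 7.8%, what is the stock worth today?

Three-stage DDM. Project D₁…D_6; terminal Gordon value at t=6 with g = 0.0227; discount at r = 0.078.
D_1 = 10.1940
D_2 = 11.6110
D_3 = 13.2250
D_4 = 14.7379
D_5 = 16.4239
D_6 = 18.3028
TV_6 = 18.7183/(0.078−0.0227) = 338.4859
P₀ = Σ Dₜ/(1+r)ᵗ + TV_6/(1+r)^6 = 279.5521

$279.55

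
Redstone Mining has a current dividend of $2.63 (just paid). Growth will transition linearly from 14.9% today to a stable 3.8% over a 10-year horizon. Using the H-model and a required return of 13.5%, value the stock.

$43.19

H-model: P₀ = D₀[(1+g_L) + H(g_S−g_L)]/(r−g_L), with H = 10/2 = 5.
P₀ = 2.63 × [(1+0.038) + 5×(0.149−0.038)] / (0.135−0.038)
   = 2.63 × 1.5930 / 0.097 = 43.1916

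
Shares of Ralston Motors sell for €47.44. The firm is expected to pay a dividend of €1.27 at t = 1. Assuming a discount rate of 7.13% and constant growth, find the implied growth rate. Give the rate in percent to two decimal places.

4.45%

From P₀ = D₁/(r − g), the implied growth is g = r − D₁/P₀.
g = 0.0713 − 1.27/47.44 = 0.0713 − 0.02677 = 0.04453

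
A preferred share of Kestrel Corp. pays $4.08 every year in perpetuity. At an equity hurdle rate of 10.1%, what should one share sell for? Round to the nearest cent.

$40.40

Zero-growth DDM (perpetuity): P₀ = D/r = 4.08 / 0.101 = 40.3960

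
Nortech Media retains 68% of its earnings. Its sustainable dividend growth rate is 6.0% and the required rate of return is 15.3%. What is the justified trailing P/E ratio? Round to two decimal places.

3.65

Payout ratio b = 1 − 0.68 = 0.32.
Justified trailing P/E = b(1+g)/(r−g) = 0.32×(1+0.06)/(0.153−0.06) = 3.6473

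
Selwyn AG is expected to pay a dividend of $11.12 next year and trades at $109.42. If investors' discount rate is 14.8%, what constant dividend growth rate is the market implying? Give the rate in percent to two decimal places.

From P₀ = D₁/(r − g), the implied growth is g = r − D₁/P₀.
g = 0.148 − 11.12/109.42 = 0.148 − 0.10163 = 0.04637

4.64%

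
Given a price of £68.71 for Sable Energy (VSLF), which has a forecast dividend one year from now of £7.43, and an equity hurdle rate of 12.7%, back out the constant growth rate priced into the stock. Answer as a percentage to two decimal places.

From P₀ = D₁/(r − g), the implied growth is g = r − D₁/P₀.
g = 0.127 − 7.43/68.71 = 0.127 − 0.10814 = 0.01886

1.89%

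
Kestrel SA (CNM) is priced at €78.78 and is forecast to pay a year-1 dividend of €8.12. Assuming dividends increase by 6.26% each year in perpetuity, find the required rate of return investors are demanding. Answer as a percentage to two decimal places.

Rearranging the constant-growth DDM: r = D₁/P₀ + g.
r = 8.1200 / 78.78 + 0.0626 = 0.10307 + 0.0626 = 0.16567

16.57%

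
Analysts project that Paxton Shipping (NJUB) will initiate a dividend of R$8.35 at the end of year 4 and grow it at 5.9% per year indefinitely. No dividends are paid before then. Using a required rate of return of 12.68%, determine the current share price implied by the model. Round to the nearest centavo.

Deferred-dividend DDM. At t=3 the remaining stream is a growing perpetuity with first payment D_4 = 8.35.
V_3 = D_4/(r−g) = 8.35/(0.1268−0.059) = 123.1563
P₀ = V_3/(1+r)^3 = 123.1563/(1+0.1268)^3 = 86.0828

R$86.08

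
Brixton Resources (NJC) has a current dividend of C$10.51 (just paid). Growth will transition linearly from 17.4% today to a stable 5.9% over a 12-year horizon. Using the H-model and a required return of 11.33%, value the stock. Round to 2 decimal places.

H-model: P₀ = D₀[(1+g_L) + H(g_S−g_L)]/(r−g_L), with H = 12/2 = 6.
P₀ = 10.51 × [(1+0.059) + 6×(0.174−0.059)] / (0.1133−0.059)
   = 10.51 × 1.7490 / 0.0543 = 338.5265

C$338.53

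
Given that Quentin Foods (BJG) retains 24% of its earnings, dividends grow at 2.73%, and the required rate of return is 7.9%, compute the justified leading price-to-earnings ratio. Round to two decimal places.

Payout ratio b = 1 − 0.24 = 0.76.
Justified leading P/E = b/(r−g) = 0.76/(0.079−0.0273) = 14.7002

14.70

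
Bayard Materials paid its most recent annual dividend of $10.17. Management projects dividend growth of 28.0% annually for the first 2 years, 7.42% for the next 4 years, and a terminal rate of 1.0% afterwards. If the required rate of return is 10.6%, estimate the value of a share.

$203.60

Three-stage DDM. Project D₁…D_6; terminal Gordon value at t=6 with g = 0.01; discount at r = 0.106.
D_1 = 13.0176
D_2 = 16.6625
D_3 = 17.8989
D_4 = 19.2270
D_5 = 20.6536
D_6 = 22.1861
TV_6 = 22.4080/(0.106−0.01) = 233.4165
P₀ = Σ Dₜ/(1+r)ᵗ + TV_6/(1+r)^6 = 203.5995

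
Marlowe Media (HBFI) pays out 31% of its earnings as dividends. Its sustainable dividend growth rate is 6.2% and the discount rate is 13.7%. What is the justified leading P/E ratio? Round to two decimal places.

Justified leading P/E = b/(r−g) = 0.31/(0.137−0.062) = 4.1333

4.13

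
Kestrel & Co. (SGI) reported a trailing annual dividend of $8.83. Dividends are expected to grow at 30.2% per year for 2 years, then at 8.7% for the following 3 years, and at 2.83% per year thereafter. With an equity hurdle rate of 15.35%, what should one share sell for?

Three-stage DDM. Project D₁…D_5; terminal Gordon value at t=5 with g = 0.0283; discount at r = 0.1535.
D_1 = 11.4967
D_2 = 14.9687
D_3 = 16.2709
D_4 = 17.6865
D_5 = 19.2252
TV_5 = 19.7693/(0.1535−0.0283) = 157.9017
P₀ = Σ Dₜ/(1+r)ᵗ + TV_5/(1+r)^5 = 128.5435

$128.54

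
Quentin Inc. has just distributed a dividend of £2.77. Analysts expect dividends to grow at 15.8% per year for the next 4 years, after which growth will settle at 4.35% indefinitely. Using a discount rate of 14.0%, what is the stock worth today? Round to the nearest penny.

Two-stage DDM. Project D₁…D_4 at 0.158, terminal growth 0.0435, discount at r = 0.14.
D_1 = 3.2077
D_2 = 3.7145
D_3 = 4.3014
D_4 = 4.9810
Terminal value at t=4: TV = D_5/(r−g) = 5.1976/(0.14−0.0435) = 53.8616
P₀ = 3.2077/(1+0.14)^1 + 3.7145/(1+0.14)^2 + 4.3014/(1+0.14)^3 + 4.9810/(1+0.14)^4 + 53.8616/(1+0.14)^4 = 43.4147

£43.41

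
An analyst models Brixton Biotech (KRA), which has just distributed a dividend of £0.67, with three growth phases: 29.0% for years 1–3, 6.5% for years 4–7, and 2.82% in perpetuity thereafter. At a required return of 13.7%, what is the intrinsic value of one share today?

£13.05

Three-stage DDM. Project D₁…D_7; terminal Gordon value at t=7 with g = 0.0282; discount at r = 0.137.
D_1 = 0.8643
D_2 = 1.1149
D_3 = 1.4383
D_4 = 1.5318
D_5 = 1.6313
D_6 = 1.7374
D_7 = 1.8503
TV_7 = 1.9025/(0.137−0.0282) = 17.4860
P₀ = Σ Dₜ/(1+r)ᵗ + TV_7/(1+r)^7 = 13.0517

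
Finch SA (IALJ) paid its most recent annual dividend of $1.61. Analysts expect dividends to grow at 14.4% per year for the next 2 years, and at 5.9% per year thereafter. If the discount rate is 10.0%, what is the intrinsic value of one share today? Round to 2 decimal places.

Two-stage DDM. Project D₁…D_2 at 0.144, terminal growth 0.059, discount at r = 0.1.
D_1 = 1.8418
D_2 = 2.1071
Terminal value at t=2: TV = D_3/(r−g) = 2.2314/(0.1−0.059) = 54.4239
P₀ = 1.8418/(1+0.1)^1 + 2.1071/(1+0.1)^2 + 54.4239/(1+0.1)^2 = 48.3942

$48.39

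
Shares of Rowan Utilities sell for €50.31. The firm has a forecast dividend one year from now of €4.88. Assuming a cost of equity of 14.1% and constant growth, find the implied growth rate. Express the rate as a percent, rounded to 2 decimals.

From P₀ = D₁/(r − g), the implied growth is g = r − D₁/P₀.
g = 0.141 − 4.88/50.31 = 0.141 − 0.09700 = 0.04400

4.40%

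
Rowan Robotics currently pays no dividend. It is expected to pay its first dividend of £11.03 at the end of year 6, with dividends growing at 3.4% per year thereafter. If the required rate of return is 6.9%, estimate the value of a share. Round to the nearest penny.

Deferred-dividend DDM. At t=5 the remaining stream is a growing perpetuity with first payment D_6 = 11.03.
V_5 = D_6/(r−g) = 11.03/(0.069−0.034) = 315.1429
P₀ = V_5/(1+r)^5 = 315.1429/(1+0.069)^5 = 225.7454

£225.75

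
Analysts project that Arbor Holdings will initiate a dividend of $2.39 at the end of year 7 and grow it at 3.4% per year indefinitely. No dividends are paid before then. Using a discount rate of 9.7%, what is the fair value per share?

Deferred-dividend DDM. At t=6 the remaining stream is a growing perpetuity with first payment D_7 = 2.39.
V_6 = D_7/(r−g) = 2.39/(0.097−0.034) = 37.9365
P₀ = V_6/(1+r)^6 = 37.9365/(1+0.097)^6 = 21.7680

$21.77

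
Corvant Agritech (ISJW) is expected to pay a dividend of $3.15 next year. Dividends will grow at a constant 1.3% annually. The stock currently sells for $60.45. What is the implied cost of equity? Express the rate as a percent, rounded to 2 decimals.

6.51%

Rearranging the constant-growth DDM: r = D₁/P₀ + g.
r = 3.1500 / 60.45 + 0.013 = 0.05211 + 0.013 = 0.06511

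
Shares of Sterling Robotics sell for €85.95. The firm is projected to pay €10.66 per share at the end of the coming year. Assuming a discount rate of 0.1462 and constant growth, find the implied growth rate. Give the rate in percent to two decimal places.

2.22%

From P₀ = D₁/(r − g), the implied growth is g = r − D₁/P₀.
g = 0.1462 − 10.66/85.95 = 0.1462 − 0.12403 = 0.02217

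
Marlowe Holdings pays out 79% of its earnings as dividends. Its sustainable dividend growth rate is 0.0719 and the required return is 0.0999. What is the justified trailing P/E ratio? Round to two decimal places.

Justified trailing P/E = b(1+g)/(r−g) = 0.79×(1+0.0719)/(0.0999−0.0719) = 30.2429

30.24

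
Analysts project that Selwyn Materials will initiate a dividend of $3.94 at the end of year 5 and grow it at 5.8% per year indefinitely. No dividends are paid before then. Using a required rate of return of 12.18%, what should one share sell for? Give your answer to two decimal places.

$39.00

Deferred-dividend DDM. At t=4 the remaining stream is a growing perpetuity with first payment D_5 = 3.94.
V_4 = D_5/(r−g) = 3.94/(0.1218−0.058) = 61.7555
P₀ = V_4/(1+r)^4 = 61.7555/(1+0.1218)^4 = 38.9954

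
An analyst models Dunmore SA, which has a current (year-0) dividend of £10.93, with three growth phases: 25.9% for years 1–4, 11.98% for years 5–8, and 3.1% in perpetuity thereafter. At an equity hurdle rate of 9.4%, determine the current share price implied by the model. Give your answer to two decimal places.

£488.60

Three-stage DDM. Project D₁…D_8; terminal Gordon value at t=8 with g = 0.031; discount at r = 0.094.
D_1 = 13.7609
D_2 = 17.3249
D_3 = 21.8121
D_4 = 27.4614
D_5 = 30.7513
D_6 = 34.4353
D_7 = 38.5607
D_8 = 43.1802
TV_8 = 44.5188/(0.094−0.031) = 706.6479
P₀ = Σ Dₜ/(1+r)ᵗ + TV_8/(1+r)^8 = 488.6001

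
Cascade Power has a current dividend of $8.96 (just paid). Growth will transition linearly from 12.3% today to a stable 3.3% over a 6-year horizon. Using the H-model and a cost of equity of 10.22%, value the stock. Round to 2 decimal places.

$168.71

H-model: P₀ = D₀[(1+g_L) + H(g_S−g_L)]/(r−g_L), with H = 6/2 = 3.
P₀ = 8.96 × [(1+0.033) + 3×(0.123−0.033)] / (0.1022−0.033)
   = 8.96 × 1.3030 / 0.0692 = 168.7121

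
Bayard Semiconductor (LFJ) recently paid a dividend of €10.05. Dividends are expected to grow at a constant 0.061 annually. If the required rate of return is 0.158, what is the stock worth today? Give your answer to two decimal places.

€109.93

Gordon growth model: P₀ = D₁/(r − g). D₁ = 10.05 × (1 + 0.061) = 10.6631.
P₀ = 10.6631 / (0.158 − 0.061) = 10.6631 / 0.097 = 109.9284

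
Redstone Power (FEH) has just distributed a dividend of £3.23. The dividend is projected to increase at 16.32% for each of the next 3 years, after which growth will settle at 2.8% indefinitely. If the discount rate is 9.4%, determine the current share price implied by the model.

£71.44

Two-stage DDM. Project D₁…D_3 at 0.1632, terminal growth 0.028, discount at r = 0.094.
D_1 = 3.7571
D_2 = 4.3703
D_3 = 5.0835
Terminal value at t=3: TV = D_4/(r−g) = 5.2259/(0.094−0.028) = 79.1799
P₀ = 3.7571/(1+0.094)^1 + 4.3703/(1+0.094)^2 + 5.0835/(1+0.094)^3 + 79.1799/(1+0.094)^3 = 71.4416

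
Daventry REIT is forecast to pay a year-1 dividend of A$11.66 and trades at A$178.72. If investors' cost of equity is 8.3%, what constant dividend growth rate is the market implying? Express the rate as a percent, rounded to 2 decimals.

1.78%

From P₀ = D₁/(r − g), the implied growth is g = r − D₁/P₀.
g = 0.083 − 11.66/178.72 = 0.083 − 0.06524 = 0.01776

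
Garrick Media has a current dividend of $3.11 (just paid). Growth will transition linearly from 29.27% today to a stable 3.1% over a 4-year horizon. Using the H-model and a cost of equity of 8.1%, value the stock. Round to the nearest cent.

H-model: P₀ = D₀[(1+g_L) + H(g_S−g_L)]/(r−g_L), with H = 4/2 = 2.
P₀ = 3.11 × [(1+0.031) + 2×(0.2927−0.031)] / (0.081−0.031)
   = 3.11 × 1.5544 / 0.05 = 96.6837

$96.68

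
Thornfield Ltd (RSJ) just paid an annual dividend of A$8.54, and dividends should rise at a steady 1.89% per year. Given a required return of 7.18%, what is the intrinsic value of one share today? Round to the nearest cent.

A$164.49

Gordon growth model: P₀ = D₁/(r − g). D₁ = 8.54 × (1 + 0.0189) = 8.7014.
P₀ = 8.7014 / (0.0718 − 0.0189) = 8.7014 / 0.0529 = 164.4878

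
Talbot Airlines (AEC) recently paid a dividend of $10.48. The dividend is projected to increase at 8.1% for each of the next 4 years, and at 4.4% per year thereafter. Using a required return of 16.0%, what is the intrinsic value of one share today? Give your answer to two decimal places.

Two-stage DDM. Project D₁…D_4 at 0.081, terminal growth 0.044, discount at r = 0.16.
D_1 = 11.3289
D_2 = 12.2465
D_3 = 13.2385
D_4 = 14.3108
Terminal value at t=4: TV = D_5/(r−g) = 14.9405/(0.16−0.044) = 128.7972
P₀ = 11.3289/(1+0.16)^1 + 12.2465/(1+0.16)^2 + 13.2385/(1+0.16)^3 + 14.3108/(1+0.16)^4 + 128.7972/(1+0.16)^4 = 106.3861

$106.39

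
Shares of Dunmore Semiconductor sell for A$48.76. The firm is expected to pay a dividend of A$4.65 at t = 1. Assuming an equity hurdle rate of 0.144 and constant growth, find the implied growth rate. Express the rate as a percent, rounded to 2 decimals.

From P₀ = D₁/(r − g), the implied growth is g = r − D₁/P₀.
g = 0.144 − 4.65/48.76 = 0.144 − 0.09537 = 0.04863

4.86%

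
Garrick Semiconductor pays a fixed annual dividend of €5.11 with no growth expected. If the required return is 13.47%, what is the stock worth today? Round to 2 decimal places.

€37.94

Zero-growth DDM (perpetuity): P₀ = D/r = 5.11 / 0.1347 = 37.9362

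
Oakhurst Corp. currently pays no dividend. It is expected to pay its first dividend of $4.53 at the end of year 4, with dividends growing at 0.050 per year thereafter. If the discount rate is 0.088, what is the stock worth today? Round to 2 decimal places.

Deferred-dividend DDM. At t=3 the remaining stream is a growing perpetuity with first payment D_4 = 4.53.
V_3 = D_4/(r−g) = 4.53/(0.088−0.05) = 119.2105
P₀ = V_3/(1+r)^3 = 119.2105/(1+0.088)^3 = 92.5610

$92.56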